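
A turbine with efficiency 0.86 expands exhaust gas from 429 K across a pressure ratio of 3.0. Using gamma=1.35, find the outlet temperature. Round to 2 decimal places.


T_out = T_in * (1 - eta * (1 - PR^(-(gamma-1)/gamma)))
Exponent = -(1.35-1)/1.35 = -0.25925926
PR^exp = 3.0^(-0.25925926) = 0.75214556
Factor = 1 - 0.86*(1 - 0.75214556) = 0.78684518
T_out = 429 * 0.78684518 = 337.56 K


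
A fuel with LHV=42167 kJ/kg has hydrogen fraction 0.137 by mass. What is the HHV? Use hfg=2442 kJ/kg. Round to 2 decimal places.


HHV = LHV + hfg * 9 * H
Water addition = 2442 * 9 * 0.137 = 3010.986 kJ/kg
HHV = 42167 + 3010.986 = 45177.99 kJ/kg


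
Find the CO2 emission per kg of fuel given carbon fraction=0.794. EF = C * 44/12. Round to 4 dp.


EF = C_frac * (M_CO2 / M_C)
EF = 0.794 * (44/12)
EF = 0.794 * 3.666667 = 2.9113 kg_CO2/kg_fuel


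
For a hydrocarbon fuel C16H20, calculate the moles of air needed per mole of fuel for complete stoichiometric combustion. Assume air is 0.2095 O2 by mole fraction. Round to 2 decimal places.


Balanced combustion: C16H20 + 21 O2 -> 16 CO2 + 10 H2O
O2 needed = C + H/4 = 16 + 20/4 = 21.00 moles
Air moles = O2 / 0.2095 = 21.00 / 0.2095 = 100.24 moles air


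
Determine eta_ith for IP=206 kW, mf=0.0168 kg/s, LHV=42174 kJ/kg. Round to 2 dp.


eta_ith = (IP / (mf * LHV)) * 100
Denominator = 0.0168 * 42174 = 708.5232 kW
eta_ith = (206 / 708.5232) * 100 = 29.07%


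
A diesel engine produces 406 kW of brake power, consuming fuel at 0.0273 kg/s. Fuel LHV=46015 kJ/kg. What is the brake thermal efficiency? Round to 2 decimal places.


eta_BTE = (BP / (mf * LHV)) * 100
Denominator = 0.0273 * 46015 = 1256.2095 kW
eta_BTE = (406 / 1256.2095) * 100 = 32.32%


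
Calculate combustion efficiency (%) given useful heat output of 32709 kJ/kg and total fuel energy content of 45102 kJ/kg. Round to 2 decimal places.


Efficiency = (Q_useful / Q_fuel) * 100
Efficiency = (32709 / 45102) * 100
Efficiency = 0.7252 * 100 = 72.52%


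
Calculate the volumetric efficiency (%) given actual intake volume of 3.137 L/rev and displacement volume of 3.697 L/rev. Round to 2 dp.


eta_v = (V_actual / V_disp) * 100
Ratio = 3.137 / 3.697 = 0.8485
eta_v = 0.8485 * 100 = 84.85%


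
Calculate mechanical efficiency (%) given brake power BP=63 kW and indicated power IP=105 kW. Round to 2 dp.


eta_mech = (BP / IP) * 100
Ratio = 63 / 105 = 0.6000
eta_mech = 0.6000 * 100 = 60.00%


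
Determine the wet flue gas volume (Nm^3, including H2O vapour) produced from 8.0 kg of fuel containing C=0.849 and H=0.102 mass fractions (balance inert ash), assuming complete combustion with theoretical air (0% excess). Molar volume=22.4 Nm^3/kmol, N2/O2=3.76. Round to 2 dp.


Per kg fuel: CO2 = (C/12 kmol)*22.4 = (0.849/12)*22.4 = 1.58480 Nm^3
Per kg fuel: H2O = (H/2 kmol)*22.4 = (0.102/2)*22.4 = 1.14240 Nm^3
O2 needed per kg fuel = C/12 + H/4 = 0.849/12 + 0.102/4 = 0.09625000 kmol
Per kg fuel: N2 = O2*3.76*22.4 = 0.09625000*3.76*22.4 = 8.10656 Nm^3
Total per kg = 1.58480 + 1.14240 + 8.10656 = 10.83376 Nm^3
Total = 10.83376 * 8.0 = 86.67 Nm^3


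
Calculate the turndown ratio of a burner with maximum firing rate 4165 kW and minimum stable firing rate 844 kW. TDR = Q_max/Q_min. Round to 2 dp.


TDR = Q_max / Q_min
TDR = 4165 / 844 = 4.93


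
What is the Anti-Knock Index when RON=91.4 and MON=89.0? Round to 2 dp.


AKI = (RON + MON) / 2
AKI = (91.4 + 89.0) / 2
AKI = 180.4 / 2 = 90.20


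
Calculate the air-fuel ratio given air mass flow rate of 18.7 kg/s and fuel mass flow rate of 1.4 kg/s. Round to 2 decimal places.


AFR = m_air / m_fuel
AFR = 18.7 / 1.4 = 13.36


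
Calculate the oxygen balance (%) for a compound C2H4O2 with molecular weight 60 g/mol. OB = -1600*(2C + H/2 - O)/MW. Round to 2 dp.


OB = -1600 * (2C + H/2 - O) / MW
Inner = 2*2 + 4/2 - 2 = 4.00
OB = -1600 * 4.00 / 60 = -106.67%


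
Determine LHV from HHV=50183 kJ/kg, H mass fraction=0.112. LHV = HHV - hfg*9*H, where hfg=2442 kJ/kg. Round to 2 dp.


LHV = HHV - hfg * 9 * H
Water correction = 2442 * 9 * 0.112 = 2461.536 kJ/kg
LHV = 50183 - 2461.536 = 47721.46 kJ/kg


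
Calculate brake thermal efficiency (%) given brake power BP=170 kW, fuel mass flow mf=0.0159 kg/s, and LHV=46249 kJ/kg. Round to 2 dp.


eta_BTE = (BP / (mf * LHV)) * 100
Denominator = 0.0159 * 46249 = 735.3591 kW
eta_BTE = (170 / 735.3591) * 100 = 23.12%


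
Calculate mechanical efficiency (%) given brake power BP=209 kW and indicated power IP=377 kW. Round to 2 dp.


eta_mech = (BP / IP) * 100
Ratio = 209 / 377 = 0.5544
eta_mech = 0.5544 * 100 = 55.44%


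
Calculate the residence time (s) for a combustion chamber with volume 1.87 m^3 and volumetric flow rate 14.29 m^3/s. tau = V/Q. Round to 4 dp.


tau = V / Q_flow
tau = 1.87 / 14.29 = 0.1309 s


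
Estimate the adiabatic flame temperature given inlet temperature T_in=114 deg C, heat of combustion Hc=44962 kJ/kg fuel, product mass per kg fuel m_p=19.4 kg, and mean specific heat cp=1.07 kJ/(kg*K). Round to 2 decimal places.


T_ad = T_in + Hc / (m_p * cp)
Denominator = 19.4 * 1.07 = 20.7580
Temperature rise = 44962 / 20.7580 = 2166.01 K
T_ad = 114 + 2166.01 = 2280.01 deg C


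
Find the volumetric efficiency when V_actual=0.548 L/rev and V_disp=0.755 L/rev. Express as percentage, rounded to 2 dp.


eta_v = (V_actual / V_disp) * 100
Ratio = 0.548 / 0.755 = 0.7258
eta_v = 0.7258 * 100 = 72.58%


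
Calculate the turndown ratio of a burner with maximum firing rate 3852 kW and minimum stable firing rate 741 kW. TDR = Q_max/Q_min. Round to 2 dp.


TDR = Q_max / Q_min
TDR = 3852 / 741 = 5.20


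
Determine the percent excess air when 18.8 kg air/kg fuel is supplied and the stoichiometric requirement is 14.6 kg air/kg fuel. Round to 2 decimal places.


Excess air = actual - stoichiometric = 18.8 - 14.6 = 4.20 kg/kg fuel
Excess air % = (excess / stoich) * 100 = (4.20 / 14.6) * 100 = 28.77%


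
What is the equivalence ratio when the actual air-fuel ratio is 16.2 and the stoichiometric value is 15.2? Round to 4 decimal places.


phi = AFR_stoich / AFR_actual
phi = 15.2 / 16.2 = 0.9383


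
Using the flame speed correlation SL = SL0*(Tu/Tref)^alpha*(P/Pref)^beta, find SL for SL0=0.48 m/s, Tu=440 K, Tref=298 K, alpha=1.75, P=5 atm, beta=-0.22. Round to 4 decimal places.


SL = SL0 * (Tu/Tref)^alpha * (P/Pref)^beta
T ratio = 440/298 = 1.47651007
(T ratio)^alpha = 1.47651007^1.75 = 1.977715
(P/Pref)^beta = 5^(-0.22) = 0.701821
SL = 0.48 * 1.977715 * 0.701821 = 0.6662 m/s


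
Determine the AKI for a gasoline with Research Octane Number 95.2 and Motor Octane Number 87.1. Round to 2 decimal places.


AKI = (RON + MON) / 2
AKI = (95.2 + 87.1) / 2
AKI = 182.3 / 2 = 91.15


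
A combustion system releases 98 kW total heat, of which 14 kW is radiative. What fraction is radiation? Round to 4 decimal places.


f_rad = Q_rad / Q_total
f_rad = 14 / 98 = 0.1429


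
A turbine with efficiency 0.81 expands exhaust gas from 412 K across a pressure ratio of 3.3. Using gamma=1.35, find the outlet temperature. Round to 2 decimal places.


T_out = T_in * (1 - eta * (1 - PR^(-(gamma-1)/gamma)))
Exponent = -(1.35-1)/1.35 = -0.25925926
PR^exp = 3.3^(-0.25925926) = 0.73378775
Factor = 1 - 0.81*(1 - 0.73378775) = 0.78436808
T_out = 412 * 0.78436808 = 323.16 K


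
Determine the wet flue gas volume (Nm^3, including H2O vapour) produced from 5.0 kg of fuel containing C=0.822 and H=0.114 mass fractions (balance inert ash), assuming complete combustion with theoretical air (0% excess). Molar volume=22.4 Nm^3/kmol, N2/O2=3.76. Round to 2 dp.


Per kg fuel: CO2 = (C/12 kmol)*22.4 = (0.822/12)*22.4 = 1.53440 Nm^3
Per kg fuel: H2O = (H/2 kmol)*22.4 = (0.114/2)*22.4 = 1.27680 Nm^3
O2 needed per kg fuel = C/12 + H/4 = 0.822/12 + 0.114/4 = 0.09700000 kmol
Per kg fuel: N2 = O2*3.76*22.4 = 0.09700000*3.76*22.4 = 8.16973 Nm^3
Total per kg = 1.53440 + 1.27680 + 8.16973 = 10.98093 Nm^3
Total = 10.98093 * 5.0 = 54.90 Nm^3


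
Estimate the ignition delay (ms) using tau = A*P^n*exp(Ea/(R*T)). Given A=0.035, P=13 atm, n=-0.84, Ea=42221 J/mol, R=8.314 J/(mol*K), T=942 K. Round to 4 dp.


tau = A * P^n * exp(Ea/(R*T))
P^n = 13^(-0.84) = 0.11595449
Ea/(R*T) = 42221/(8.314*942) = 5.390978
exp(Ea/(R*T)) = 219.417961
tau = 0.035 * 0.11595449 * 219.417961 = 0.8905 ms


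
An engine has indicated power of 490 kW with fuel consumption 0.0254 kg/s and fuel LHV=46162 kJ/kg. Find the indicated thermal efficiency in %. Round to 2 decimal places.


eta_ith = (IP / (mf * LHV)) * 100
Denominator = 0.0254 * 46162 = 1172.5148 kW
eta_ith = (490 / 1172.5148) * 100 = 41.79%


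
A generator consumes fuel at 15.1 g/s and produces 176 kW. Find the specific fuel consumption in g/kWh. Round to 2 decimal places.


SFC = (mf / BP) * 3600
Rate = 15.1 / 176 = 0.085795 g/(s*kW)
SFC = 0.085795 * 3600 = 308.86 g/kWh


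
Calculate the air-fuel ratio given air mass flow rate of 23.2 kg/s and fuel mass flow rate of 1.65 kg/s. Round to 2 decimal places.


AFR = m_air / m_fuel
AFR = 23.2 / 1.65 = 14.06


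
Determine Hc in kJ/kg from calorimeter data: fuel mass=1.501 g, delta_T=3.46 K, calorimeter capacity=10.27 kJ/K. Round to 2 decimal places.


Hc = C_cal * delta_T / m_fuel
Q_released = 10.27 * 3.46 = 35.5342 kJ
m_fuel = 1.501 g = 1.501/1000 kg = 0.001501 kg
Hc = 35.5342 / 0.001501 = 23673.68 kJ/kg


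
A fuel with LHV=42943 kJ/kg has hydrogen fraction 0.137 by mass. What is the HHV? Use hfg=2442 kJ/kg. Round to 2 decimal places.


HHV = LHV + hfg * 9 * H
Water addition = 2442 * 9 * 0.137 = 3010.986 kJ/kg
HHV = 42943 + 3010.986 = 45953.99 kJ/kg


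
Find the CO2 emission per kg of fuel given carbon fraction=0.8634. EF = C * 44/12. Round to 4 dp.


EF = C_frac * (M_CO2 / M_C)
EF = 0.8634 * (44/12)
EF = 0.8634 * 3.666667 = 3.1658 kg_CO2/kg_fuel


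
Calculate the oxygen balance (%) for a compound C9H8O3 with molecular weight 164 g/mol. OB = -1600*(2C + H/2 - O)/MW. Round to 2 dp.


OB = -1600 * (2C + H/2 - O) / MW
Inner = 2*9 + 8/2 - 3 = 19.00
OB = -1600 * 19.00 / 164 = -185.37%


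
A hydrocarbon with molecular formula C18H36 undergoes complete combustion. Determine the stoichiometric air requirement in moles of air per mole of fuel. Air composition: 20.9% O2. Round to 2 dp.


Balanced combustion: C18H36 + 27 O2 -> 18 CO2 + 18 H2O
O2 needed = C + H/4 = 18 + 36/4 = 27.00 moles
Air moles = O2 / 0.209 = 27.00 / 0.209 = 129.19 moles air


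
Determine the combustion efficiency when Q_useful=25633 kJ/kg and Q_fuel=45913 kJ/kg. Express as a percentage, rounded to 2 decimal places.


Efficiency = (Q_useful / Q_fuel) * 100
Efficiency = (25633 / 45913) * 100
Efficiency = 0.5583 * 100 = 55.83%


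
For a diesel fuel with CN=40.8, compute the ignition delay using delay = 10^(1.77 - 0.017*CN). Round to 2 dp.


delay = 10^(1.77 - 0.017*CN)
Exponent = 1.77 - 0.017*40.8 = 1.0764
delay = 10^1.0764 = 11.92 ms


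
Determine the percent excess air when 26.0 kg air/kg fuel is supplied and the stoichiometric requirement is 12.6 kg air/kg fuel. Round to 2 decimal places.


Excess air = actual - stoichiometric = 26.0 - 12.6 = 13.40 kg/kg fuel
Excess air % = (excess / stoich) * 100 = (13.40 / 12.6) * 100 = 106.35%


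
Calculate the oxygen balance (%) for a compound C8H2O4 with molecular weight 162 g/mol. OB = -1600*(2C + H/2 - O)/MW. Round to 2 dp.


OB = -1600 * (2C + H/2 - O) / MW
Inner = 2*8 + 2/2 - 4 = 13.00
OB = -1600 * 13.00 / 162 = -128.40%


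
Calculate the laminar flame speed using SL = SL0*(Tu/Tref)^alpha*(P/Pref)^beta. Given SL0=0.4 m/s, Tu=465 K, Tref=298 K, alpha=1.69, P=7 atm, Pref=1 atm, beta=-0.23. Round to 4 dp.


SL = SL0 * (Tu/Tref)^alpha * (P/Pref)^beta
T ratio = 465/298 = 1.56040268
(T ratio)^alpha = 1.56040268^1.69 = 2.121143
(P/Pref)^beta = 7^(-0.23) = 0.639186
SL = 0.4 * 2.121143 * 0.639186 = 0.5423 m/s


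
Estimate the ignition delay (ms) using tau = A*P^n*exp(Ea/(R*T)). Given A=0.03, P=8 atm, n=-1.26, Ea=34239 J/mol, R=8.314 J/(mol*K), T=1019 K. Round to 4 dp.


tau = A * P^n * exp(Ea/(R*T))
P^n = 8^(-1.26) = 0.07279585
Ea/(R*T) = 34239/(8.314*1019) = 4.041447
exp(Ea/(R*T)) = 56.908619
tau = 0.03 * 0.07279585 * 56.908619 = 0.1243 ms


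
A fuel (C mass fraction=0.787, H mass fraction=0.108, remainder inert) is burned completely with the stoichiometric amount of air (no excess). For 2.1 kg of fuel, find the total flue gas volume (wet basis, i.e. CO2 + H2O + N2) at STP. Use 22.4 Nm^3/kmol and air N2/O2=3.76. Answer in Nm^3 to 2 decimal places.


Per kg fuel: CO2 = (C/12 kmol)*22.4 = (0.787/12)*22.4 = 1.46907 Nm^3
Per kg fuel: H2O = (H/2 kmol)*22.4 = (0.108/2)*22.4 = 1.20960 Nm^3
O2 needed per kg fuel = C/12 + H/4 = 0.787/12 + 0.108/4 = 0.09258333 kmol
Per kg fuel: N2 = O2*3.76*22.4 = 0.09258333*3.76*22.4 = 7.79774 Nm^3
Total per kg = 1.46907 + 1.20960 + 7.79774 = 10.47641 Nm^3
Total = 10.47641 * 2.1 = 22.00 Nm^3


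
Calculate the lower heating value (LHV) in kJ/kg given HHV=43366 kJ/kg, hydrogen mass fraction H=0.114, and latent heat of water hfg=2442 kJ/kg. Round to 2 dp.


LHV = HHV - hfg * 9 * H
Water correction = 2442 * 9 * 0.114 = 2505.492 kJ/kg
LHV = 43366 - 2505.492 = 40860.51 kJ/kg


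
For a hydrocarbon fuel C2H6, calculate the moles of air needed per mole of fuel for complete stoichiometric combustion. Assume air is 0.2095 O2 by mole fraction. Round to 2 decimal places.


Balanced combustion: C2H6 + 3.5 O2 -> 2 CO2 + 3 H2O
O2 needed = C + H/4 = 2 + 6/4 = 3.50 moles
Air moles = O2 / 0.2095 = 3.50 / 0.2095 = 16.71 moles air


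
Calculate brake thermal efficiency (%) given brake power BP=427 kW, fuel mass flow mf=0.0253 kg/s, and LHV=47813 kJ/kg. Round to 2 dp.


eta_BTE = (BP / (mf * LHV)) * 100
Denominator = 0.0253 * 47813 = 1209.6689 kW
eta_BTE = (427 / 1209.6689) * 100 = 35.30%


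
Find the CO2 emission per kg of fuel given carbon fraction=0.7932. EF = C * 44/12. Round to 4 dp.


EF = C_frac * (M_CO2 / M_C)
EF = 0.7932 * (44/12)
EF = 0.7932 * 3.666667 = 2.9084 kg_CO2/kg_fuel


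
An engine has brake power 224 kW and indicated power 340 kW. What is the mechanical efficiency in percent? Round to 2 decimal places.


eta_mech = (BP / IP) * 100
Ratio = 224 / 340 = 0.6588
eta_mech = 0.6588 * 100 = 65.88%


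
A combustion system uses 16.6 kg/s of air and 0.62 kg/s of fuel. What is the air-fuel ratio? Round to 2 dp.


AFR = m_air / m_fuel
AFR = 16.6 / 0.62 = 26.77


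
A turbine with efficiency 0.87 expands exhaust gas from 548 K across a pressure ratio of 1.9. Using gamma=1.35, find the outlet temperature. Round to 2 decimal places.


T_out = T_in * (1 - eta * (1 - PR^(-(gamma-1)/gamma)))
Exponent = -(1.35-1)/1.35 = -0.25925926
PR^exp = 1.9^(-0.25925926) = 0.84670193
Factor = 1 - 0.87*(1 - 0.84670193) = 0.86663068
T_out = 548 * 0.86663068 = 474.91 K


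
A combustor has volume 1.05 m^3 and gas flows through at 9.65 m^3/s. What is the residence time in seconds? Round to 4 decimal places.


tau = V / Q_flow
tau = 1.05 / 9.65 = 0.1088 s


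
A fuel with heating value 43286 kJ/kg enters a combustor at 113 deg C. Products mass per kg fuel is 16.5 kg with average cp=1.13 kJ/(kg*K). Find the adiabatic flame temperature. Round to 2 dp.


T_ad = T_in + Hc / (m_p * cp)
Denominator = 16.5 * 1.13 = 18.6450
Temperature rise = 43286 / 18.6450 = 2321.59 K
T_ad = 113 + 2321.59 = 2434.59 deg C


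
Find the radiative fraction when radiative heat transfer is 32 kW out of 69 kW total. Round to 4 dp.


f_rad = Q_rad / Q_total
f_rad = 32 / 69 = 0.4638


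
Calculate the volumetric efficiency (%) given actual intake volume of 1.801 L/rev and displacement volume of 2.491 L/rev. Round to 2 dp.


eta_v = (V_actual / V_disp) * 100
Ratio = 1.801 / 2.491 = 0.7230
eta_v = 0.7230 * 100 = 72.30%


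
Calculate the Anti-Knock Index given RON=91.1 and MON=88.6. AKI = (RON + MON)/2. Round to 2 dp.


AKI = (RON + MON) / 2
AKI = (91.1 + 88.6) / 2
AKI = 179.7 / 2 = 89.85


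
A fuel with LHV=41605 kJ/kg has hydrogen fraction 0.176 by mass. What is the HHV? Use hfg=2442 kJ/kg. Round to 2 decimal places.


HHV = LHV + hfg * 9 * H
Water addition = 2442 * 9 * 0.176 = 3868.128 kJ/kg
HHV = 41605 + 3868.128 = 45473.13 kJ/kg


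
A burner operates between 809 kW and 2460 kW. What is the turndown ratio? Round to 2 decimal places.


TDR = Q_max / Q_min
TDR = 2460 / 809 = 3.04


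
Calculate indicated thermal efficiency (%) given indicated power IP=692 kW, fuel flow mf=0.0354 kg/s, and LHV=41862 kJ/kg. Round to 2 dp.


eta_ith = (IP / (mf * LHV)) * 100
Denominator = 0.0354 * 41862 = 1481.9148 kW
eta_ith = (692 / 1481.9148) * 100 = 46.70%


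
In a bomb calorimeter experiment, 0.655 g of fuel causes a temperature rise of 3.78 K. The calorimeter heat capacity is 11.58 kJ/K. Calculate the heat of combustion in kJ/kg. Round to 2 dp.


Hc = C_cal * delta_T / m_fuel
Q_released = 11.58 * 3.78 = 43.7724 kJ
m_fuel = 0.655 g = 0.655/1000 kg = 0.000655 kg
Hc = 43.7724 / 0.000655 = 66828.09 kJ/kg


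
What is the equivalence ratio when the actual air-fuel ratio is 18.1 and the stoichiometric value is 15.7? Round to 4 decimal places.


phi = AFR_stoich / AFR_actual
phi = 15.7 / 18.1 = 0.8674


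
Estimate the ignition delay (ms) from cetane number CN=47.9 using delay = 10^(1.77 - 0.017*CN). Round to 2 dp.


delay = 10^(1.77 - 0.017*CN)
Exponent = 1.77 - 0.017*47.9 = 0.9557
delay = 10^0.9557 = 9.03 ms


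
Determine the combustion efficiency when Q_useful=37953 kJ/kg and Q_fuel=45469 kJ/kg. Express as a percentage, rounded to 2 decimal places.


Efficiency = (Q_useful / Q_fuel) * 100
Efficiency = (37953 / 45469) * 100
Efficiency = 0.8347 * 100 = 83.47%


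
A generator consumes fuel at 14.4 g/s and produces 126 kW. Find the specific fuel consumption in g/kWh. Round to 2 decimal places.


SFC = (mf / BP) * 3600
Rate = 14.4 / 126 = 0.114286 g/(s*kW)
SFC = 0.114286 * 3600 = 411.43 g/kWh


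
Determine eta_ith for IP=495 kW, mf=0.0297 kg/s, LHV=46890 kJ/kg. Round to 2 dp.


eta_ith = (IP / (mf * LHV)) * 100
Denominator = 0.0297 * 46890 = 1392.6330 kW
eta_ith = (495 / 1392.6330) * 100 = 35.54%


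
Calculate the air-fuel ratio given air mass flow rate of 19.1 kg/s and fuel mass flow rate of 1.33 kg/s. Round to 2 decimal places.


AFR = m_air / m_fuel
AFR = 19.1 / 1.33 = 14.36


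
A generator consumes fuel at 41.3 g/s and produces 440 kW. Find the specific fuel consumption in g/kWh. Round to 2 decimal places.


SFC = (mf / BP) * 3600
Rate = 41.3 / 440 = 0.093864 g/(s*kW)
SFC = 0.093864 * 3600 = 337.91 g/kWh


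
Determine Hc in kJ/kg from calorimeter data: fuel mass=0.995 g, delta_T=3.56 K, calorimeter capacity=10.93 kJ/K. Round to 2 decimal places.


Hc = C_cal * delta_T / m_fuel
Q_released = 10.93 * 3.56 = 38.9108 kJ
m_fuel = 0.995 g = 0.995/1000 kg = 0.000995 kg
Hc = 38.9108 / 0.000995 = 39106.33 kJ/kg


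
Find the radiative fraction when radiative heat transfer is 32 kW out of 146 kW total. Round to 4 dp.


f_rad = Q_rad / Q_total
f_rad = 32 / 146 = 0.2192


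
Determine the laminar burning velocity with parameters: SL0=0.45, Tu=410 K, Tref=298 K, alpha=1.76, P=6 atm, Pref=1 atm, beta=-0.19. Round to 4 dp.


SL = SL0 * (Tu/Tref)^alpha * (P/Pref)^beta
T ratio = 410/298 = 1.37583893
(T ratio)^alpha = 1.37583893^1.76 = 1.753392
(P/Pref)^beta = 6^(-0.19) = 0.711461
SL = 0.45 * 1.753392 * 0.711461 = 0.5614 m/s


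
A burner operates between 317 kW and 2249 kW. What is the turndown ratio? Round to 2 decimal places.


TDR = Q_max / Q_min
TDR = 2249 / 317 = 7.09


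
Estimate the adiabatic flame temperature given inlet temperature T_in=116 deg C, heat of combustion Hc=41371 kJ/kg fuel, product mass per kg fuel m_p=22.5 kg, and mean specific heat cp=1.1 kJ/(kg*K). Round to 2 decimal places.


T_ad = T_in + Hc / (m_p * cp)
Denominator = 22.5 * 1.1 = 24.7500
Temperature rise = 41371 / 24.7500 = 1671.56 K
T_ad = 116 + 1671.56 = 1787.56 deg C


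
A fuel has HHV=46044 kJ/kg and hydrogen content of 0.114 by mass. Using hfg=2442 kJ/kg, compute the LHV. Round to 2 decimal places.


LHV = HHV - hfg * 9 * H
Water correction = 2442 * 9 * 0.114 = 2505.492 kJ/kg
LHV = 46044 - 2505.492 = 43538.51 kJ/kg


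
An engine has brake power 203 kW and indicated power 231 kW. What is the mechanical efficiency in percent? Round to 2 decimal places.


eta_mech = (BP / IP) * 100
Ratio = 203 / 231 = 0.8788
eta_mech = 0.8788 * 100 = 87.88%


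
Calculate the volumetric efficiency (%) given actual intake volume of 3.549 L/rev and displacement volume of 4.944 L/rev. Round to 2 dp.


eta_v = (V_actual / V_disp) * 100
Ratio = 3.549 / 4.944 = 0.7178
eta_v = 0.7178 * 100 = 71.78%


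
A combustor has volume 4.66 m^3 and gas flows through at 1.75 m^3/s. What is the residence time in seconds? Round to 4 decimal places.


tau = V / Q_flow
tau = 4.66 / 1.75 = 2.6629 s


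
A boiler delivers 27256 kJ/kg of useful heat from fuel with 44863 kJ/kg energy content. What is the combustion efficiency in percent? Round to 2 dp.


Efficiency = (Q_useful / Q_fuel) * 100
Efficiency = (27256 / 44863) * 100
Efficiency = 0.6075 * 100 = 60.75%


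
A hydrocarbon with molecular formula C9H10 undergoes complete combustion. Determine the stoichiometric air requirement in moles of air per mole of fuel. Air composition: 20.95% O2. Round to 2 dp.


Balanced combustion: C9H10 + 11.5 O2 -> 9 CO2 + 5 H2O
O2 needed = C + H/4 = 9 + 10/4 = 11.50 moles
Air moles = O2 / 0.2095 = 11.50 / 0.2095 = 54.89 moles air


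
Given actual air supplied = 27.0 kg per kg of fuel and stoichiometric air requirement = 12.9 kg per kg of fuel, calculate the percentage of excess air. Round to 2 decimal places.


Excess air = actual - stoichiometric = 27.0 - 12.9 = 14.10 kg/kg fuel
Excess air % = (excess / stoich) * 100 = (14.10 / 12.9) * 100 = 109.30%


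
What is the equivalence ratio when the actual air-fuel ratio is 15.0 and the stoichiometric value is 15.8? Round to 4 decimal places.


phi = AFR_stoich / AFR_actual
phi = 15.8 / 15.0 = 1.0533


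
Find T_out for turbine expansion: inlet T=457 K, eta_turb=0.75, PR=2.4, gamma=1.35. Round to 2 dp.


T_out = T_in * (1 - eta * (1 - PR^(-(gamma-1)/gamma)))
Exponent = -(1.35-1)/1.35 = -0.25925926
PR^exp = 2.4^(-0.25925926) = 0.79694200
Factor = 1 - 0.75*(1 - 0.79694200) = 0.84770650
T_out = 457 * 0.84770650 = 387.40 K


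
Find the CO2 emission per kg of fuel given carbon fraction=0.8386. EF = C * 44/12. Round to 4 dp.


EF = C_frac * (M_CO2 / M_C)
EF = 0.8386 * (44/12)
EF = 0.8386 * 3.666667 = 3.0749 kg_CO2/kg_fuel


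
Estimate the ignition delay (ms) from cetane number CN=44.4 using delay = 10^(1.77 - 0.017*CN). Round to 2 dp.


delay = 10^(1.77 - 0.017*CN)
Exponent = 1.77 - 0.017*44.4 = 1.0152
delay = 10^1.0152 = 10.36 ms


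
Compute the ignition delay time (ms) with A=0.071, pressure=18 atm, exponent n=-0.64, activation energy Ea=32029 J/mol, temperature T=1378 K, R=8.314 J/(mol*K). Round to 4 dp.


tau = A * P^n * exp(Ea/(R*T))
P^n = 18^(-0.64) = 0.15726265
Ea/(R*T) = 32029/(8.314*1378) = 2.795659
exp(Ea/(R*T)) = 16.373409
tau = 0.071 * 0.15726265 * 16.373409 = 0.1828 ms


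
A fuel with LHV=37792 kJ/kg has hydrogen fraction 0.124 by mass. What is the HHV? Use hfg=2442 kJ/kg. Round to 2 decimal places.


HHV = LHV + hfg * 9 * H
Water addition = 2442 * 9 * 0.124 = 2725.272 kJ/kg
HHV = 37792 + 2725.272 = 40517.27 kJ/kg


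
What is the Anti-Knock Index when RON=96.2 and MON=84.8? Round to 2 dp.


AKI = (RON + MON) / 2
AKI = (96.2 + 84.8) / 2
AKI = 181.0 / 2 = 90.50


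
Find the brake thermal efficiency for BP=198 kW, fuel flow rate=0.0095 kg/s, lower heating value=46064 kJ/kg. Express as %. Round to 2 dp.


eta_BTE = (BP / (mf * LHV)) * 100
Denominator = 0.0095 * 46064 = 437.6080 kW
eta_BTE = (198 / 437.6080) * 100 = 45.25%


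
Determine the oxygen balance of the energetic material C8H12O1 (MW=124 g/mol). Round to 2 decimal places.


OB = -1600 * (2C + H/2 - O) / MW
Inner = 2*8 + 12/2 - 1 = 21.00
OB = -1600 * 21.00 / 124 = -270.97%


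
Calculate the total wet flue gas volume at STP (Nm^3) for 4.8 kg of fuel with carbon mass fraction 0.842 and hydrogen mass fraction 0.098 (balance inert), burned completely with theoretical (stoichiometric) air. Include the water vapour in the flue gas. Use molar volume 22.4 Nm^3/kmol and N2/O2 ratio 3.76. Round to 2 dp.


Per kg fuel: CO2 = (C/12 kmol)*22.4 = (0.842/12)*22.4 = 1.57173 Nm^3
Per kg fuel: H2O = (H/2 kmol)*22.4 = (0.098/2)*22.4 = 1.09760 Nm^3
O2 needed per kg fuel = C/12 + H/4 = 0.842/12 + 0.098/4 = 0.09466667 kmol
Per kg fuel: N2 = O2*3.76*22.4 = 0.09466667*3.76*22.4 = 7.97321 Nm^3
Total per kg = 1.57173 + 1.09760 + 7.97321 = 10.64254 Nm^3
Total = 10.64254 * 4.8 = 51.08 Nm^3


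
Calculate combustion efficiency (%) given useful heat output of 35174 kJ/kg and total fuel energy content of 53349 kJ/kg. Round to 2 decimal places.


Efficiency = (Q_useful / Q_fuel) * 100
Efficiency = (35174 / 53349) * 100
Efficiency = 0.6593 * 100 = 65.93%


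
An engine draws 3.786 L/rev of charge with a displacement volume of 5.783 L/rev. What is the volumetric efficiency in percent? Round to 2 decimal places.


eta_v = (V_actual / V_disp) * 100
Ratio = 3.786 / 5.783 = 0.6547
eta_v = 0.6547 * 100 = 65.47%


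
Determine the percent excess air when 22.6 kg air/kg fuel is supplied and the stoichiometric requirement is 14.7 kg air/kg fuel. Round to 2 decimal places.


Excess air = actual - stoichiometric = 22.6 - 14.7 = 7.90 kg/kg fuel
Excess air % = (excess / stoich) * 100 = (7.90 / 14.7) * 100 = 53.74%


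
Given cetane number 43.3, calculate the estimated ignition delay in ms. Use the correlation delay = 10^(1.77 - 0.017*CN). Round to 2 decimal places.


delay = 10^(1.77 - 0.017*CN)
Exponent = 1.77 - 0.017*43.3 = 1.0339
delay = 10^1.0339 = 10.81 ms


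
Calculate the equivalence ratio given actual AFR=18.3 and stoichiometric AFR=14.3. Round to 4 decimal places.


phi = AFR_stoich / AFR_actual
phi = 14.3 / 18.3 = 0.7814


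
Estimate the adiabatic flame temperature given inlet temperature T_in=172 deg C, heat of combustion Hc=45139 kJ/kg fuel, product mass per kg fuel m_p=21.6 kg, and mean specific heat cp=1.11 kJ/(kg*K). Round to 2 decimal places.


T_ad = T_in + Hc / (m_p * cp)
Denominator = 21.6 * 1.11 = 23.9760
Temperature rise = 45139 / 23.9760 = 1882.67 K
T_ad = 172 + 1882.67 = 2054.67 deg C


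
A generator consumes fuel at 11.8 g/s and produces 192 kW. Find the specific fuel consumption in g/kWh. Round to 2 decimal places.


SFC = (mf / BP) * 3600
Rate = 11.8 / 192 = 0.061458 g/(s*kW)
SFC = 0.061458 * 3600 = 221.25 g/kWh


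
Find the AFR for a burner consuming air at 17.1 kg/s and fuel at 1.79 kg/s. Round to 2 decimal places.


AFR = m_air / m_fuel
AFR = 17.1 / 1.79 = 9.55


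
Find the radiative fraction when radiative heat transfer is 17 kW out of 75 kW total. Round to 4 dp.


f_rad = Q_rad / Q_total
f_rad = 17 / 75 = 0.2267


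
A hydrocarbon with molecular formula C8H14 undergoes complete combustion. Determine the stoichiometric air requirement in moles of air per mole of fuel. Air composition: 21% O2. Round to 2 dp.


Balanced combustion: C8H14 + 11.5 O2 -> 8 CO2 + 7 H2O
O2 needed = C + H/4 = 8 + 14/4 = 11.50 moles
Air moles = O2 / 0.21 = 11.50 / 0.21 = 54.76 moles air


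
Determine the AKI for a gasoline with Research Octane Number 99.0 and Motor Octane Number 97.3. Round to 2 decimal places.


AKI = (RON + MON) / 2
AKI = (99.0 + 97.3) / 2
AKI = 196.3 / 2 = 98.15


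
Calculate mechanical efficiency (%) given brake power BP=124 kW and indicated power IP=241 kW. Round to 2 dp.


eta_mech = (BP / IP) * 100
Ratio = 124 / 241 = 0.5145
eta_mech = 0.5145 * 100 = 51.45%


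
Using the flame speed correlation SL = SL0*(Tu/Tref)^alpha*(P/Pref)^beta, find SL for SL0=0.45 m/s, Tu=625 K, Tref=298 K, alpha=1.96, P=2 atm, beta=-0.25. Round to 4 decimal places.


SL = SL0 * (Tu/Tref)^alpha * (P/Pref)^beta
T ratio = 625/298 = 2.09731544
(T ratio)^alpha = 2.09731544^1.96 = 4.270325
(P/Pref)^beta = 2^(-0.25) = 0.840896
SL = 0.45 * 4.270325 * 0.840896 = 1.6159 m/s


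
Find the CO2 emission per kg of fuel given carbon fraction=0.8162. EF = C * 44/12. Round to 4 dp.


EF = C_frac * (M_CO2 / M_C)
EF = 0.8162 * (44/12)
EF = 0.8162 * 3.666667 = 2.9927 kg_CO2/kg_fuel


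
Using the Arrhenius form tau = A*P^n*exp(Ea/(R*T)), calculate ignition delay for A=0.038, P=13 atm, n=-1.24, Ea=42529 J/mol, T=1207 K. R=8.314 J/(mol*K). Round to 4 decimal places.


tau = A * P^n * exp(Ea/(R*T))
P^n = 13^(-1.24) = 0.04156332
Ea/(R*T) = 42529/(8.314*1207) = 4.238068
exp(Ea/(R*T)) = 69.273858
tau = 0.038 * 0.04156332 * 69.273858 = 0.1094 ms


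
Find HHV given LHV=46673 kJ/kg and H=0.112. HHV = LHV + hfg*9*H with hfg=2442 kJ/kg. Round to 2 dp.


HHV = LHV + hfg * 9 * H
Water addition = 2442 * 9 * 0.112 = 2461.536 kJ/kg
HHV = 46673 + 2461.536 = 49134.54 kJ/kg


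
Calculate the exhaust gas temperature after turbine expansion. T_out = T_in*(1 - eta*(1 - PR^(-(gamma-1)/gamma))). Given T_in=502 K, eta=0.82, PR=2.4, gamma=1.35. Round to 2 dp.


T_out = T_in * (1 - eta * (1 - PR^(-(gamma-1)/gamma)))
Exponent = -(1.35-1)/1.35 = -0.25925926
PR^exp = 2.4^(-0.25925926) = 0.79694200
Factor = 1 - 0.82*(1 - 0.79694200) = 0.83349244
T_out = 502 * 0.83349244 = 418.41 K


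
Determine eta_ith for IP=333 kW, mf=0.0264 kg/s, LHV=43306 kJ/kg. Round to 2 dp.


eta_ith = (IP / (mf * LHV)) * 100
Denominator = 0.0264 * 43306 = 1143.2784 kW
eta_ith = (333 / 1143.2784) * 100 = 29.13%


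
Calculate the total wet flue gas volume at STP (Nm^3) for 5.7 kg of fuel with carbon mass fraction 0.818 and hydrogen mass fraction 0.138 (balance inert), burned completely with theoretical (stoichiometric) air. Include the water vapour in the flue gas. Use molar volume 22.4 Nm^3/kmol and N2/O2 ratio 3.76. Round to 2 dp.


Per kg fuel: CO2 = (C/12 kmol)*22.4 = (0.818/12)*22.4 = 1.52693 Nm^3
Per kg fuel: H2O = (H/2 kmol)*22.4 = (0.138/2)*22.4 = 1.54560 Nm^3
O2 needed per kg fuel = C/12 + H/4 = 0.818/12 + 0.138/4 = 0.10266667 kmol
Per kg fuel: N2 = O2*3.76*22.4 = 0.10266667*3.76*22.4 = 8.64700 Nm^3
Total per kg = 1.52693 + 1.54560 + 8.64700 = 11.71953 Nm^3
Total = 11.71953 * 5.7 = 66.80 Nm^3


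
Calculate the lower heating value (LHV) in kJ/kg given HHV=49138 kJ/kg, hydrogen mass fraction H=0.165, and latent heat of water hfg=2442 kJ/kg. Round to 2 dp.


LHV = HHV - hfg * 9 * H
Water correction = 2442 * 9 * 0.165 = 3626.370 kJ/kg
LHV = 49138 - 3626.370 = 45511.63 kJ/kg


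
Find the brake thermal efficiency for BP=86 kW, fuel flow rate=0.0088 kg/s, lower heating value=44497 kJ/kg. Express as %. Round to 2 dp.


eta_BTE = (BP / (mf * LHV)) * 100
Denominator = 0.0088 * 44497 = 391.5736 kW
eta_BTE = (86 / 391.5736) * 100 = 21.96%


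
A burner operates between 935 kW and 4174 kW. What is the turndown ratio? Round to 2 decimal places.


TDR = Q_max / Q_min
TDR = 4174 / 935 = 4.46


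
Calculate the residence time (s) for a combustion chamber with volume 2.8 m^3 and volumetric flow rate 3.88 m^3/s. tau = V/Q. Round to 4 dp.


tau = V / Q_flow
tau = 2.8 / 3.88 = 0.7216 s


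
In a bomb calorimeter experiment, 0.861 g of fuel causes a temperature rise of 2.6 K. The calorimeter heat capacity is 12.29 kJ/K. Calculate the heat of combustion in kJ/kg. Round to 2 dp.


Hc = C_cal * delta_T / m_fuel
Q_released = 12.29 * 2.6 = 31.9540 kJ
m_fuel = 0.861 g = 0.861/1000 kg = 0.000861 kg
Hc = 31.9540 / 0.000861 = 37112.66 kJ/kg


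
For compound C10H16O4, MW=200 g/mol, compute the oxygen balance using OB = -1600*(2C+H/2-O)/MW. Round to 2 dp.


OB = -1600 * (2C + H/2 - O) / MW
Inner = 2*10 + 16/2 - 4 = 24.00
OB = -1600 * 24.00 / 200 = -192.00%


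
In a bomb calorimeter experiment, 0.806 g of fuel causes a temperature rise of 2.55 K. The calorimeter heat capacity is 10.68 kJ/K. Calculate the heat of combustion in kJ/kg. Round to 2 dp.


Hc = C_cal * delta_T / m_fuel
Q_released = 10.68 * 2.55 = 27.2340 kJ
m_fuel = 0.806 g = 0.806/1000 kg = 0.000806 kg
Hc = 27.2340 / 0.000806 = 33789.08 kJ/kg


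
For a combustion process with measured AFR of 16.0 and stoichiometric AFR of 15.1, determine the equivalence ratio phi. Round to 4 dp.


phi = AFR_stoich / AFR_actual
phi = 15.1 / 16.0 = 0.9438


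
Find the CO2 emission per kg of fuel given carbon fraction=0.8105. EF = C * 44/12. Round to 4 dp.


EF = C_frac * (M_CO2 / M_C)
EF = 0.8105 * (44/12)
EF = 0.8105 * 3.666667 = 2.9718 kg_CO2/kg_fuel


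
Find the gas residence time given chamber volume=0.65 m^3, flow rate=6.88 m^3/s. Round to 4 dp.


tau = V / Q_flow
tau = 0.65 / 6.88 = 0.0945 s


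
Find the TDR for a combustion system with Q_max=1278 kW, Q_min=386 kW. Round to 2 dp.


TDR = Q_max / Q_min
TDR = 1278 / 386 = 3.31


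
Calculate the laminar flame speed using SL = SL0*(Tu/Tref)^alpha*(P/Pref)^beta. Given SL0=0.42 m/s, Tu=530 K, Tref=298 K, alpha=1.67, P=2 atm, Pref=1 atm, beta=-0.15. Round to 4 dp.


SL = SL0 * (Tu/Tref)^alpha * (P/Pref)^beta
T ratio = 530/298 = 1.77852349
(T ratio)^alpha = 1.77852349^1.67 = 2.615770
(P/Pref)^beta = 2^(-0.15) = 0.901250
SL = 0.42 * 2.615770 * 0.901250 = 0.9901 m/s


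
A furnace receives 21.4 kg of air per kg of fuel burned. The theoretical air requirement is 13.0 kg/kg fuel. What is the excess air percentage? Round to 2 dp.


Excess air = actual - stoichiometric = 21.4 - 13.0 = 8.40 kg/kg fuel
Excess air % = (excess / stoich) * 100 = (8.40 / 13.0) * 100 = 64.62%


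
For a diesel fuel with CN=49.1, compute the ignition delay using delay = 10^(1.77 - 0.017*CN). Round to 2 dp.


delay = 10^(1.77 - 0.017*CN)
Exponent = 1.77 - 0.017*49.1 = 0.9353
delay = 10^0.9353 = 8.62 ms


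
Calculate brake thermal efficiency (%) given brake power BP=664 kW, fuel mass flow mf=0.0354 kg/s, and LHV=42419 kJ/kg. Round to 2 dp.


eta_BTE = (BP / (mf * LHV)) * 100
Denominator = 0.0354 * 42419 = 1501.6326 kW
eta_BTE = (664 / 1501.6326) * 100 = 44.22%


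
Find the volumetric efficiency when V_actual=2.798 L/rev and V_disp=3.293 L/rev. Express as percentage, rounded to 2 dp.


eta_v = (V_actual / V_disp) * 100
Ratio = 2.798 / 3.293 = 0.8497
eta_v = 0.8497 * 100 = 84.97%


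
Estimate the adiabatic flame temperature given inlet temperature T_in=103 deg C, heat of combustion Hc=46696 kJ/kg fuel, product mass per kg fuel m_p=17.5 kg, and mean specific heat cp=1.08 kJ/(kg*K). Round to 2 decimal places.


T_ad = T_in + Hc / (m_p * cp)
Denominator = 17.5 * 1.08 = 18.9000
Temperature rise = 46696 / 18.9000 = 2470.69 K
T_ad = 103 + 2470.69 = 2573.69 deg C


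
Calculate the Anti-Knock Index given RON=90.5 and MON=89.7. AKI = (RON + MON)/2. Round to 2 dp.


AKI = (RON + MON) / 2
AKI = (90.5 + 89.7) / 2
AKI = 180.2 / 2 = 90.10


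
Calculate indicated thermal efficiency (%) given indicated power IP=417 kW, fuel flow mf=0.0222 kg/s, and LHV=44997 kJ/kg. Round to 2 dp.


eta_ith = (IP / (mf * LHV)) * 100
Denominator = 0.0222 * 44997 = 998.9334 kW
eta_ith = (417 / 998.9334) * 100 = 41.74%


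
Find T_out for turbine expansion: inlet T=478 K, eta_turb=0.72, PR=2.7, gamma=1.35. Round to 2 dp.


T_out = T_in * (1 - eta * (1 - PR^(-(gamma-1)/gamma)))
Exponent = -(1.35-1)/1.35 = -0.25925926
PR^exp = 2.7^(-0.25925926) = 0.77297411
Factor = 1 - 0.72*(1 - 0.77297411) = 0.83654136
T_out = 478 * 0.83654136 = 399.87 K


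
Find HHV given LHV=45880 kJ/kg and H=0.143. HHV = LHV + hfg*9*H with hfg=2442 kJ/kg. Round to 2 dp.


HHV = LHV + hfg * 9 * H
Water addition = 2442 * 9 * 0.143 = 3142.854 kJ/kg
HHV = 45880 + 3142.854 = 49022.85 kJ/kg


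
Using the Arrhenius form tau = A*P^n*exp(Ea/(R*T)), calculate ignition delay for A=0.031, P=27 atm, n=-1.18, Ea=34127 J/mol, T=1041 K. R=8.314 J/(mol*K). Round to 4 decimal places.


tau = A * P^n * exp(Ea/(R*T))
P^n = 27^(-1.18) = 0.02046401
Ea/(R*T) = 34127/(8.314*1041) = 3.943096
exp(Ea/(R*T)) = 51.578046
tau = 0.031 * 0.02046401 * 51.578046 = 0.0327 ms


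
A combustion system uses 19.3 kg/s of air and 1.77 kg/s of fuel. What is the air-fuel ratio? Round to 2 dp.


AFR = m_air / m_fuel
AFR = 19.3 / 1.77 = 10.90


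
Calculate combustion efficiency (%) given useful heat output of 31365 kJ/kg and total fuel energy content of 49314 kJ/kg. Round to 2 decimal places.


Efficiency = (Q_useful / Q_fuel) * 100
Efficiency = (31365 / 49314) * 100
Efficiency = 0.6360 * 100 = 63.60%


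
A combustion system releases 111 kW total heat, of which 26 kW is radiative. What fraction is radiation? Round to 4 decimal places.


f_rad = Q_rad / Q_total
f_rad = 26 / 111 = 0.2342


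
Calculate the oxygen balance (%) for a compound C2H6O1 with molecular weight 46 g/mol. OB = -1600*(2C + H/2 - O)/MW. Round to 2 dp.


OB = -1600 * (2C + H/2 - O) / MW
Inner = 2*2 + 6/2 - 1 = 6.00
OB = -1600 * 6.00 / 46 = -208.70%


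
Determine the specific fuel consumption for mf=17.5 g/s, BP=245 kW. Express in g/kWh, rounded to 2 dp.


SFC = (mf / BP) * 3600
Rate = 17.5 / 245 = 0.071429 g/(s*kW)
SFC = 0.071429 * 3600 = 257.14 g/kWh


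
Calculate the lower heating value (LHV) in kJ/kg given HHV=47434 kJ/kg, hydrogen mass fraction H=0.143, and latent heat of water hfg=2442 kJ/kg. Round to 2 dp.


LHV = HHV - hfg * 9 * H
Water correction = 2442 * 9 * 0.143 = 3142.854 kJ/kg
LHV = 47434 - 3142.854 = 44291.15 kJ/kg


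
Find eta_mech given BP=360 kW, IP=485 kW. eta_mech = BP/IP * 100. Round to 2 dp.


eta_mech = (BP / IP) * 100
Ratio = 360 / 485 = 0.7423
eta_mech = 0.7423 * 100 = 74.23%


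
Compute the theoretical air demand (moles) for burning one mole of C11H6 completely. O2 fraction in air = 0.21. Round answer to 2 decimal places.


Balanced combustion: C11H6 + 12.5 O2 -> 11 CO2 + 3 H2O
O2 needed = C + H/4 = 11 + 6/4 = 12.50 moles
Air moles = O2 / 0.21 = 12.50 / 0.21 = 59.52 moles air


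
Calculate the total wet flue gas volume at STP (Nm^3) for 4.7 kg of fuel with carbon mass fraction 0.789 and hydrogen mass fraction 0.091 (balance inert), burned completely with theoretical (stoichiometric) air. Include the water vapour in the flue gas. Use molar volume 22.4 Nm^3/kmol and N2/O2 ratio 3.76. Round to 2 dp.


Per kg fuel: CO2 = (C/12 kmol)*22.4 = (0.789/12)*22.4 = 1.47280 Nm^3
Per kg fuel: H2O = (H/2 kmol)*22.4 = (0.091/2)*22.4 = 1.01920 Nm^3
O2 needed per kg fuel = C/12 + H/4 = 0.789/12 + 0.091/4 = 0.08850000 kmol
Per kg fuel: N2 = O2*3.76*22.4 = 0.08850000*3.76*22.4 = 7.45382 Nm^3
Total per kg = 1.47280 + 1.01920 + 7.45382 = 9.94582 Nm^3
Total = 9.94582 * 4.7 = 46.75 Nm^3


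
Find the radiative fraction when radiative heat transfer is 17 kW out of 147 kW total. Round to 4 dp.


f_rad = Q_rad / Q_total
f_rad = 17 / 147 = 0.1156


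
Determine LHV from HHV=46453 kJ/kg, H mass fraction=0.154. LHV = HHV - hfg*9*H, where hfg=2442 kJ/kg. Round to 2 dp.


LHV = HHV - hfg * 9 * H
Water correction = 2442 * 9 * 0.154 = 3384.612 kJ/kg
LHV = 46453 - 3384.612 = 43068.39 kJ/kg


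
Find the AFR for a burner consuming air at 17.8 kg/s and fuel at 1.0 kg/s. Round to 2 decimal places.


AFR = m_air / m_fuel
AFR = 17.8 / 1.0 = 17.80


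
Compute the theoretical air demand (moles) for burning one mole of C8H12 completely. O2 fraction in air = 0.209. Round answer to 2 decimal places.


Balanced combustion: C8H12 + 11 O2 -> 8 CO2 + 6 H2O
O2 needed = C + H/4 = 8 + 12/4 = 11.00 moles
Air moles = O2 / 0.209 = 11.00 / 0.209 = 52.63 moles air


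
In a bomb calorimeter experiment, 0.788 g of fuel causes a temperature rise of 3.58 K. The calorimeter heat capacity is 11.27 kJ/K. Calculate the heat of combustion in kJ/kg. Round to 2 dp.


Hc = C_cal * delta_T / m_fuel
Q_released = 11.27 * 3.58 = 40.3466 kJ
m_fuel = 0.788 g = 0.788/1000 kg = 0.000788 kg
Hc = 40.3466 / 0.000788 = 51201.27 kJ/kg
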